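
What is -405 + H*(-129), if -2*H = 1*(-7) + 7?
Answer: -405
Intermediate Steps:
H = 0 (H = -(1*(-7) + 7)/2 = -(-7 + 7)/2 = -½*0 = 0)
-405 + H*(-129) = -405 + 0*(-129) = -405 + 0 = -405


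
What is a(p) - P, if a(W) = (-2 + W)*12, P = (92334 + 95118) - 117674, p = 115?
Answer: -68422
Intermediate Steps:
P = 69778 (P = 187452 - 117674 = 69778)
a(W) = -24 + 12*W
a(p) - P = (-24 + 12*115) - 1*69778 = (-24 + 1380) - 69778 = 1356 - 69778 = -68422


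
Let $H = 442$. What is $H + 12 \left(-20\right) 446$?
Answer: $-106598$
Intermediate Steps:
$H + 12 \left(-20\right) 446 = 442 + 12 \left(-20\right) 446 = 442 - 107040 = -106598$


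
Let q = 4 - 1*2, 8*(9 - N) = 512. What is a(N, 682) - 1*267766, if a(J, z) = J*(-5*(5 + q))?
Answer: -265841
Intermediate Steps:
N = -55 (N = 9 - ⅛*512 = 9 - 64 = -55)
q = 2 (q = 4 - 2 = 2)
a(J, z) = -35*J (a(J, z) = J*(-5*(5 + 2)) = J*(-5*7) = J*(-35) = -35*J)
a(N, 682) - 1*267766 = -35*(-55) - 1*267766 = 1925 - 267766 = -265841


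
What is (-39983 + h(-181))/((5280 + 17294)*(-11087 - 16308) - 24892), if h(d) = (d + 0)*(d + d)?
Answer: -25539/618439622 ≈ -4.1296e-5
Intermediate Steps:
h(d) = 2*d² (h(d) = d*(2*d) = 2*d²)
(-39983 + h(-181))/((5280 + 17294)*(-11087 - 16308) - 24892) = (-39983 + 2*(-181)²)/((5280 + 17294)*(-11087 - 16308) - 24892) = (-39983 + 2*32761)/(22574*(-27395) - 24892) = (-39983 + 65522)/(-618414730 - 24892) = 25539/(-618439622) = 25539*(-1/618439622) = -25539/618439622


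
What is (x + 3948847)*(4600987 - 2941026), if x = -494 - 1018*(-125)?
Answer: 6765342031483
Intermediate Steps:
x = 126756 (x = -494 + 127250 = 126756)
(x + 3948847)*(4600987 - 2941026) = (126756 + 3948847)*(4600987 - 2941026) = 4075603*1659961 = 6765342031483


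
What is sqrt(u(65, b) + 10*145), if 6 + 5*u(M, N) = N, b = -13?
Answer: sqrt(36155)/5 ≈ 38.029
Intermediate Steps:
u(M, N) = -6/5 + N/5
sqrt(u(65, b) + 10*145) = sqrt((-6/5 + (1/5)*(-13)) + 10*145) = sqrt((-6/5 - 13/5) + 1450) = sqrt(-19/5 + 1450) = sqrt(7231/5) = sqrt(36155)/5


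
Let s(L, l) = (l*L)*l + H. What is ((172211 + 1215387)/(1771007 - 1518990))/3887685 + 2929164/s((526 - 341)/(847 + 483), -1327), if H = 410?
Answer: 763389676269366811414/63942678022078344285 ≈ 11.939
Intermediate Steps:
s(L, l) = 410 + L*l² (s(L, l) = (l*L)*l + 410 = (L*l)*l + 410 = L*l² + 410 = 410 + L*l²)
((172211 + 1215387)/(1771007 - 1518990))/3887685 + 2929164/s((526 - 341)/(847 + 483), -1327) = ((172211 + 1215387)/(1771007 - 1518990))/3887685 + 2929164/(410 + ((526 - 341)/(847 + 483))*(-1327)²) = (1387598/252017)*(1/3887685) + 2929164/(410 + (185/1330)*1760929) = (1387598*(1/252017))*(1/3887685) + 2929164/(410 + (185*(1/1330))*1760929) = (1387598/252017)*(1/3887685) + 2929164/(410 + (37/266)*1760929) = 1387598/979762710645 + 2929164/(410 + 65154373/266) = 1387598/979762710645 + 2929164/(65263433/266) = 1387598/979762710645 + 2929164*(266/65263433) = 1387598/979762710645 + 779157624/65263433 = 763389676269366811414/63942678022078344285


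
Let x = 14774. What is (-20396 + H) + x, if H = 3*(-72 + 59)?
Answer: -5661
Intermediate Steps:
H = -39 (H = 3*(-13) = -39)
(-20396 + H) + x = (-20396 - 39) + 14774 = -20435 + 14774 = -5661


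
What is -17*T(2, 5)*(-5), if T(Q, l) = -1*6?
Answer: -510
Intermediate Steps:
T(Q, l) = -6
-17*T(2, 5)*(-5) = -17*(-6)*(-5) = 102*(-5) = -510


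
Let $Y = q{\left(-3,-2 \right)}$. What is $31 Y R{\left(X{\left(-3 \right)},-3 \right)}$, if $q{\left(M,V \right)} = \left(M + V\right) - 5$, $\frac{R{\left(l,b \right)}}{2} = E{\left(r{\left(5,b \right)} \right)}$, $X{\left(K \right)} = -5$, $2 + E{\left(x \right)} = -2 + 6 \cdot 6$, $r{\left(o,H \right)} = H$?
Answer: $-19840$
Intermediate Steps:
$E{\left(x \right)} = 32$ ($E{\left(x \right)} = -2 + \left(-2 + 6 \cdot 6\right) = -2 + \left(-2 + 36\right) = -2 + 34 = 32$)
$R{\left(l,b \right)} = 64$ ($R{\left(l,b \right)} = 2 \cdot 32 = 64$)
$q{\left(M,V \right)} = -5 + M + V$
$Y = -10$ ($Y = -5 - 3 - 2 = -10$)
$31 Y R{\left(X{\left(-3 \right)},-3 \right)} = 31 \left(-10\right) 64 = \left(-310\right) 64 = -19840$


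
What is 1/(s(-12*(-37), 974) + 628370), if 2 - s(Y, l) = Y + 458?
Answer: 1/627470 ≈ 1.5937e-6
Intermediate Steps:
s(Y, l) = -456 - Y (s(Y, l) = 2 - (Y + 458) = 2 - (458 + Y) = 2 + (-458 - Y) = -456 - Y)
1/(s(-12*(-37), 974) + 628370) = 1/((-456 - (-12)*(-37)) + 628370) = 1/((-456 - 1*444) + 628370) = 1/((-456 - 444) + 628370) = 1/(-900 + 628370) = 1/627470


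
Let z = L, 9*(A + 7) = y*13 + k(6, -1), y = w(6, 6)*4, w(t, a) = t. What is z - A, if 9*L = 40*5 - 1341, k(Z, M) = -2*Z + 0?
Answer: -1378/9 ≈ -153.11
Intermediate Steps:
k(Z, M) = -2*Z
y = 24 (y = 6*4 = 24)
A = 79/3 (A = -7 + (24*13 - 2*6)/9 = -7 + (312 - 12)/9 = -7 + (1/9)*300 = -7 + 100/3 = 79/3 ≈ 26.333)
L = -1141/9 (L = (40*5 - 1341)/9 = (200 - 1341)/9 = (1/9)*(-1141) = -1141/9 ≈ -126.78)
z = -1141/9 ≈ -126.78
z - A = -1141/9 - 1*79/3 = -1141/9 - 79/3 = -1378/9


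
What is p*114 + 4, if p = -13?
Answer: -1478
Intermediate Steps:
p*114 + 4 = -13*114 + 4 = -1482 + 4 = -1478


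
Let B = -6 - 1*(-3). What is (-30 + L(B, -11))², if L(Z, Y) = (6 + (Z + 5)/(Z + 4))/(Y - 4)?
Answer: 209764/225 ≈ 932.28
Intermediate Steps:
B = -3 (B = -6 + 3 = -3)
L(Z, Y) = (6 + (5 + Z)/(4 + Z))/(-4 + Y)
(-30 + L(B, -11))² = (-30 + (29 + 7*(-3))/(-16 - 4*(-3) + 4*(-11) - 11*(-3)))² = (-30 + (29 - 21)/(-16 + 12 - 44 + 33))² = (-30 + 8/(-15))² = (-30 - 1/15*8)² = (-30 - 8/15)² = (-458/15)² = 209764/225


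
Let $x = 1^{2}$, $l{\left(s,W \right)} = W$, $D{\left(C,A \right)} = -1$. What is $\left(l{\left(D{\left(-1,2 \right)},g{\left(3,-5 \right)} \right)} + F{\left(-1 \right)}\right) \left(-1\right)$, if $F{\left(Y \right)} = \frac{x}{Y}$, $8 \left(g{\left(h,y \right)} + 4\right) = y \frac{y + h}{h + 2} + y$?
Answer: $\frac{43}{8} \approx 5.375$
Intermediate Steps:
$g{\left(h,y \right)} = -4 + \frac{y}{8} + \frac{y \left(h + y\right)}{8 \left(2 + h\right)}$ ($g{\left(h,y \right)} = -4 + \frac{y \frac{y + h}{h + 2} + y}{8} = -4 + \frac{y \frac{h + y}{2 + h} + y}{8} = -4 + \frac{\frac{y \left(h + y\right)}{2 + h} + y}{8} = -4 + \frac{y + \frac{y \left(h + y\right)}{2 + h}}{8} = -4 + \left(\frac{y}{8} + \frac{y \left(h + y\right)}{8 \left(2 + h\right)}\right) = -4 + \frac{y}{8} + \frac{y \left(h + y\right)}{8 \left(2 + h\right)}$)
$x = 1$
$F{\left(Y \right)} = \frac{1}{Y}$ ($F{\left(Y \right)} = 1 \frac{1}{Y} = \frac{1}{Y}$)
$\left(l{\left(D{\left(-1,2 \right)},g{\left(3,-5 \right)} \right)} + F{\left(-1 \right)}\right) \left(-1\right) = \left(\frac{-64 + \left(-5\right)^{2} - 96 + 2 \left(-5\right) + 2 \cdot 3 \left(-5\right)}{8 \left(2 + 3\right)} + \frac{1}{-1}\right) \left(-1\right) = \left(\frac{-64 + 25 - 96 - 10 - 30}{8 \cdot 5} - 1\right) \left(-1\right) = \left(\frac{1}{8} \cdot \frac{1}{5} \left(-175\right) - 1\right) \left(-1\right) = \left(- \frac{35}{8} - 1\right) \left(-1\right) = \left(- \frac{43}{8}\right) \left(-1\right) = \frac{43}{8}$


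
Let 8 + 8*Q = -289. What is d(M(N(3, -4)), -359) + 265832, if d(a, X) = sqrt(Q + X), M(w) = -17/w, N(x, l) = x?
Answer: 265832 + I*sqrt(6338)/4 ≈ 2.6583e+5 + 19.903*I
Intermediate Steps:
Q = -297/8 (Q = -1 + (1/8)*(-289) = -1 - 289/8 = -297/8 ≈ -37.125)
d(a, X) = sqrt(-297/8 + X)
d(M(N(3, -4)), -359) + 265832 = sqrt(-594 + 16*(-359))/4 + 265832 = sqrt(-594 - 5744)/4 + 265832 = sqrt(-6338)/4 + 265832 = (I*sqrt(6338))/4 + 265832 = I*sqrt(6338)/4 + 265832 = 265832 + I*sqrt(6338)/4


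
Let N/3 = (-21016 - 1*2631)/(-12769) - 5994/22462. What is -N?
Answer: -681932292/143408639 ≈ -4.7552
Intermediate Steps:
N = 681932292/143408639 (N = 3*((-21016 - 1*2631)/(-12769) - 5994/22462) = 3*((-21016 - 2631)*(-1/12769) - 5994*1/22462) = 3*(-23647*(-1/12769) - 2997/11231) = 3*(23647/12769 - 2997/11231) = 3*(227310764/143408639) = 681932292/143408639 ≈ 4.7552)
-N = -1*681932292/143408639 = -681932292/143408639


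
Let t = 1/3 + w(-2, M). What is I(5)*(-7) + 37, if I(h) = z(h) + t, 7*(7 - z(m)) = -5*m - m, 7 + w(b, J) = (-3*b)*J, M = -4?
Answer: 518/3 ≈ 172.67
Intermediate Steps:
w(b, J) = -7 - 3*J*b (w(b, J) = -7 + (-3*b)*J = -7 - 3*J*b)
z(m) = 7 + 6*m/7 (z(m) = 7 - (-5*m - m)/7 = 7 - (-6)*m/7 = 7 + 6*m/7)
t = -92/3 (t = 1/3 + (-7 - 3*(-4)*(-2)) = ⅓ + (-7 - 24) = ⅓ - 31 = -92/3 ≈ -30.667)
I(h) = -71/3 + 6*h/7 (I(h) = (7 + 6*h/7) - 92/3 = -71/3 + 6*h/7)
I(5)*(-7) + 37 = (-71/3 + (6/7)*5)*(-7) + 37 = (-71/3 + 30/7)*(-7) + 37 = -407/21*(-7) + 37 = 407/3 + 37 = 518/3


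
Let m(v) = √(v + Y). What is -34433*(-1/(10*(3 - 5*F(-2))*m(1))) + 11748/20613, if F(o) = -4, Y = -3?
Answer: 3916/6871 - 34433*I*√2/460 ≈ 0.56993 - 105.86*I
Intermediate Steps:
m(v) = √(-3 + v) (m(v) = √(v - 3) = √(-3 + v))
-34433*(-1/(10*(3 - 5*F(-2))*m(1))) + 11748/20613 = -34433*(-1/(10*√(-3 + 1)*(3 - 5*(-4)))) + 11748/20613 = -34433*I*√2/(20*(3 + 20)) + 11748*(1/20613) = -34433*I*√2/460 + 3916/6871 = 3916/6871 - 34433*I*√2/460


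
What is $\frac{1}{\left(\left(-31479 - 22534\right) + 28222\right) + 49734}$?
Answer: $\frac{1}{23943} \approx 4.1766 \cdot 10^{-5}$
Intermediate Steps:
$\frac{1}{\left(\left(-31479 - 22534\right) + 28222\right) + 49734} = \frac{1}{\left(-54013 + 28222\right) + 49734} = \frac{1}{-25791 + 49734} = \frac{1}{23943}$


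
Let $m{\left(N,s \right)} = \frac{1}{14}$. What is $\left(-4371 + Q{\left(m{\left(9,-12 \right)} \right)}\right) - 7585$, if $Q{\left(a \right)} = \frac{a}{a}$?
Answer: $-11955$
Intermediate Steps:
$m{\left(N,s \right)} = \frac{1}{14}$
$Q{\left(a \right)} = 1$
$\left(-4371 + Q{\left(m{\left(9,-12 \right)} \right)}\right) - 7585 = \left(-4371 + 1\right) - 7585 = -4370 - 7585 = -11955$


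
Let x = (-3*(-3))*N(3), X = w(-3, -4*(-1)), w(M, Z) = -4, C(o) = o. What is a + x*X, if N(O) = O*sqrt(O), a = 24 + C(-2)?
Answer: 22 - 108*sqrt(3) ≈ -165.06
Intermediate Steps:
X = -4
a = 22 (a = 24 - 2 = 22)
N(O) = O**(3/2)
x = 27*sqrt(3) (x = (-3*(-3))*3**(3/2) = 9*(3*sqrt(3)) = 27*sqrt(3) ≈ 46.765)
a + x*X = 22 + (27*sqrt(3))*(-4) = 22 - 108*sqrt(3)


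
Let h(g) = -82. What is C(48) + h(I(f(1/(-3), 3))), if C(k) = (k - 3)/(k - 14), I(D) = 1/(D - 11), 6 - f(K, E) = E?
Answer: -2743/34 ≈ -80.677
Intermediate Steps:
f(K, E) = 6 - E
I(D) = 1/(-11 + D)
C(k) = (-3 + k)/(-14 + k)
C(48) + h(I(f(1/(-3), 3))) = (-3 + 48)/(-14 + 48) - 82 = 45/34 - 82 = -2743/34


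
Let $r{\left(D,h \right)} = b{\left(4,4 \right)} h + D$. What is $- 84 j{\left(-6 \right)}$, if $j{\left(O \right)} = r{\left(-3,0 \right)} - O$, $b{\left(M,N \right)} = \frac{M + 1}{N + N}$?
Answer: $-252$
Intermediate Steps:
$b{\left(M,N \right)} = \frac{1 + M}{2 N}$
$r{\left(D,h \right)} = D + \frac{5 h}{8}$ ($r{\left(D,h \right)} = \frac{1 + 4}{2 \cdot 4} h + D = \frac{1}{2} \cdot \frac{1}{4} \cdot 5 h + D = \frac{5 h}{8} + D = D + \frac{5 h}{8}$)
$j{\left(O \right)} = -3 - O$ ($j{\left(O \right)} = \left(-3 + \frac{5}{8} \cdot 0\right) - O = \left(-3 + 0\right) - O = -3 - O$)
$- 84 j{\left(-6 \right)} = - 84 \left(-3 - -6\right) = - 84 \left(-3 + 6\right) = \left(-84\right) 3 = -252$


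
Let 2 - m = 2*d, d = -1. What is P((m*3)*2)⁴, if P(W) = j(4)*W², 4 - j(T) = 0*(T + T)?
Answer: 28179280429056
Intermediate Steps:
m = 4 (m = 2 - 2*(-1) = 2 - 1*(-2) = 2 + 2 = 4)
j(T) = 4 (j(T) = 4 - 0*(T + T) = 4 - 0*2*T = 4 - 1*0 = 4 + 0 = 4)
P(W) = 4*W²
P((m*3)*2)⁴ = (4*((4*3)*2)²)⁴ = (4*(12*2)²)⁴ = (4*24²)⁴ = (4*576)⁴ = 2304⁴ = 28179280429056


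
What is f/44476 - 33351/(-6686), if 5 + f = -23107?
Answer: 332198061/74341634 ≈ 4.4685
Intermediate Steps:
f = -23112 (f = -5 - 23107 = -23112)
f/44476 - 33351/(-6686) = -23112/44476 - 33351/(-6686) = -23112*1/44476 - 33351*(-1/6686) = -5778/11119 + 33351/6686 = 332198061/74341634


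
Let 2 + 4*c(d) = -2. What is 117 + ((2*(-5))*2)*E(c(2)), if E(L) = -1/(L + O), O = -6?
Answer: 799/7 ≈ 114.14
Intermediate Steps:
c(d) = -1 (c(d) = -1/2 + (1/4)*(-2) = -1/2 - 1/2 = -1)
E(L) = -1/(-6 + L) (E(L) = -1/(L - 6) = -1/(-6 + L))
117 + ((2*(-5))*2)*E(c(2)) = 117 + ((2*(-5))*2)*(-1/(-6 - 1)) = 117 + (-10*2)*(-1/(-7)) = 117 - (-20)*(-1)/7 = 117 - 20*1/7 = 117 - 20/7 = 799/7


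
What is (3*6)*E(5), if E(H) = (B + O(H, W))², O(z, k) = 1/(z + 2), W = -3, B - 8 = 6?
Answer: 176418/49 ≈ 3600.4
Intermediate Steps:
B = 14 (B = 8 + 6 = 14)
O(z, k) = 1/(2 + z)
E(H) = (14 + 1/(2 + H))²
(3*6)*E(5) = (3*6)*((29 + 14*5)²/(2 + 5)²) = 18*((29 + 70)²/7²) = 18*((1/49)*99²) = 18*((1/49)*9801) = 18*(9801/49) = 176418/49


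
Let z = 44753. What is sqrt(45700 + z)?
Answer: sqrt(90453) ≈ 300.75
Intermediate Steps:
sqrt(45700 + z) = sqrt(45700 + 44753) = sqrt(90453)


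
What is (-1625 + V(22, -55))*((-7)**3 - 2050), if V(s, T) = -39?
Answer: 3981952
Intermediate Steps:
(-1625 + V(22, -55))*((-7)**3 - 2050) = (-1625 - 39)*((-7)**3 - 2050) = -1664*(-343 - 2050) = -1664*(-2393) = 3981952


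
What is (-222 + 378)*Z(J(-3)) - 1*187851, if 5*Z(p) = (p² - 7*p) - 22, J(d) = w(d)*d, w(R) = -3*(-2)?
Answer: -872487/5 ≈ -1.7450e+5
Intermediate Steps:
w(R) = 6
J(d) = 6*d
Z(p) = -22/5 - 7*p/5 + p²/5 (Z(p) = ((p² - 7*p) - 22)/5 = (-22 + p² - 7*p)/5 = -22/5 - 7*p/5 + p²/5)
(-222 + 378)*Z(J(-3)) - 1*187851 = (-222 + 378)*(-22/5 - 42*(-3)/5 + (6*(-3))²/5) - 1*187851 = 156*(-22/5 - 7/5*(-18) + (⅕)*(-18)²) - 187851 = 156*(-22/5 + 126/5 + (⅕)*324) - 187851 = 156*(-22/5 + 126/5 + 324/5) - 187851 = 156*(428/5) - 187851 = 66768/5 - 187851 = -872487/5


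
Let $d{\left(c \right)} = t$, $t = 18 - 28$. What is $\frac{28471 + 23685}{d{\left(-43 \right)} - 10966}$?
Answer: $- \frac{13039}{2744} \approx -4.7518$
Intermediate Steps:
$t = -10$
$d{\left(c \right)} = -10$
$\frac{28471 + 23685}{d{\left(-43 \right)} - 10966} = \frac{28471 + 23685}{-10 - 10966} = \frac{52156}{-10976} = 52156 \left(- \frac{1}{10976}\right) = - \frac{13039}{2744}$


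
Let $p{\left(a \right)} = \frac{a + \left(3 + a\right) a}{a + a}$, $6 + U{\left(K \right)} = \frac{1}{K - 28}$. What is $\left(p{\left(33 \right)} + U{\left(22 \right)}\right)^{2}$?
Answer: $\frac{1369}{9} \approx 152.11$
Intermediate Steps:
$U{\left(K \right)} = -6 + \frac{1}{-28 + K}$ ($U{\left(K \right)} = -6 + \frac{1}{K - 28} = -6 + \frac{1}{-28 + K}$)
$p{\left(a \right)} = \frac{a + a \left(3 + a\right)}{2 a}$
$\left(p{\left(33 \right)} + U{\left(22 \right)}\right)^{2} = \left(\left(2 + \frac{1}{2} \cdot 33\right) + \frac{169 - 132}{-28 + 22}\right)^{2} = \left(\left(2 + \frac{33}{2}\right) + \frac{169 - 132}{-6}\right)^{2} = \left(\frac{37}{2} - \frac{37}{6}\right)^{2} = \left(\frac{37}{3}\right)^{2} = \frac{1369}{9}$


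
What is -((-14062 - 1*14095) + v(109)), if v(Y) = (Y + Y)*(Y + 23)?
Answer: -619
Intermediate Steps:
v(Y) = 2*Y*(23 + Y) (v(Y) = (2*Y)*(23 + Y) = 2*Y*(23 + Y))
-((-14062 - 1*14095) + v(109)) = -((-14062 - 1*14095) + 2*109*(23 + 109)) = -((-14062 - 14095) + 2*109*132) = -(-28157 + 28776) = -1*619 = -619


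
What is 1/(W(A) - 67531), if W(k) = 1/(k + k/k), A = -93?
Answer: -92/6212853 ≈ -1.4808e-5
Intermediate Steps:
W(k) = 1/(1 + k) (W(k) = 1/(k + 1) = 1/(1 + k))
1/(W(A) - 67531) = 1/(1/(1 - 93) - 67531) = 1/(1/(-92) - 67531) = 1/(-1/92 - 67531) = 1/(-6212853/92) = -92/6212853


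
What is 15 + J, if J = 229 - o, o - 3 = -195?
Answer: 436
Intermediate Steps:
o = -192 (o = 3 - 195 = -192)
J = 421 (J = 229 - 1*(-192) = 229 + 192 = 421)
15 + J = 15 + 421 = 436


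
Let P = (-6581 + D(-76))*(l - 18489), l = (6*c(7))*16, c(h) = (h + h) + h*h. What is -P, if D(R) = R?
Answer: -82819737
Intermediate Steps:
c(h) = h² + 2*h (c(h) = 2*h + h² = h² + 2*h)
l = 6048 (l = (6*(7*(2 + 7)))*16 = (6*(7*9))*16 = (6*63)*16 = 378*16 = 6048)
P = 82819737 (P = (-6581 - 76)*(6048 - 18489) = -6657*(-12441) = 82819737)
-P = -1*82819737 = -82819737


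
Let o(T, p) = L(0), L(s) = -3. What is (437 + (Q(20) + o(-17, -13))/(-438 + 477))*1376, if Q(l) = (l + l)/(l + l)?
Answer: 23448416/39 ≈ 6.0124e+5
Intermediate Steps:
o(T, p) = -3
Q(l) = 1 (Q(l) = (2*l)/((2*l)) = (2*l)*(1/(2*l)) = 1)
(437 + (Q(20) + o(-17, -13))/(-438 + 477))*1376 = (437 + (1 - 3)/(-438 + 477))*1376 = (437 - 2/39)*1376 = (17041/39)*1376 = 23448416/39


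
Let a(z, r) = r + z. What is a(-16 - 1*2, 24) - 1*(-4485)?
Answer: 4491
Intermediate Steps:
a(-16 - 1*2, 24) - 1*(-4485) = (24 + (-16 - 1*2)) - 1*(-4485) = (24 + (-16 - 2)) + 4485 = (24 - 18) + 4485 = 6 + 4485 = 4491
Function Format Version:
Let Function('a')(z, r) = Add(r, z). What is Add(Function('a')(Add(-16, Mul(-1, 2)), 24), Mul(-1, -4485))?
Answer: 4491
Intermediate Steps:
Add(Function('a')(Add(-16, Mul(-1, 2)), 24), Mul(-1, -4485)) = Add(Add(24, Add(-16, Mul(-1, 2))), Mul(-1, -4485)) = Add(Add(24, Add(-16, -2)), 4485) = Add(Add(24, -18), 4485) = Add(6, 4485) = 4491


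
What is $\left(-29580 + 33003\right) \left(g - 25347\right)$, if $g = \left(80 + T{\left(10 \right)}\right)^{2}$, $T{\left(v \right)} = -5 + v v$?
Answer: $18066594$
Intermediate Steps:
$T{\left(v \right)} = -5 + v^{2}$
$g = 30625$ ($g = \left(80 - \left(5 - 10^{2}\right)\right)^{2} = \left(80 + \left(-5 + 100\right)\right)^{2} = \left(80 + 95\right)^{2} = 175^{2} = 30625$)
$\left(-29580 + 33003\right) \left(g - 25347\right) = \left(-29580 + 33003\right) \left(30625 - 25347\right) = 3423 \cdot 5278 = 18066594$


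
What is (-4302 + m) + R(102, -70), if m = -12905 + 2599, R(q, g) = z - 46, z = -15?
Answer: -14669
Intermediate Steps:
R(q, g) = -61 (R(q, g) = -15 - 46 = -61)
m = -10306
(-4302 + m) + R(102, -70) = (-4302 - 10306) - 61 = -14608 - 61 = -14669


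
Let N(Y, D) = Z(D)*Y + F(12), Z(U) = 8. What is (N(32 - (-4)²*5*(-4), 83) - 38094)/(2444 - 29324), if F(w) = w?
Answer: 2519/1920 ≈ 1.3120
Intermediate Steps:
N(Y, D) = 12 + 8*Y (N(Y, D) = 8*Y + 12 = 12 + 8*Y)
(N(32 - (-4)²*5*(-4), 83) - 38094)/(2444 - 29324) = ((12 + 8*(32 - (-4)²*5*(-4))) - 38094)/(2444 - 29324) = ((12 + 8*(32 - 16*5*(-4))) - 38094)/(-26880) = ((12 + 8*(32 - 80*(-4))) - 38094)*(-1/26880) = ((12 + 8*(32 - 1*(-320))) - 38094)*(-1/26880) = ((12 + 8*(32 + 320)) - 38094)*(-1/26880) = ((12 + 8*352) - 38094)*(-1/26880) = ((12 + 2816) - 38094)*(-1/26880) = (2828 - 38094)*(-1/26880) = -35266*(-1/26880) = 2519/1920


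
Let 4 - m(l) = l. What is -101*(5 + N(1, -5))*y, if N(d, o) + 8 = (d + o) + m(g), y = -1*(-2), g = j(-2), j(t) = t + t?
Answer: -202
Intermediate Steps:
j(t) = 2*t
g = -4 (g = 2*(-2) = -4)
m(l) = 4 - l
y = 2
N(d, o) = d + o (N(d, o) = -8 + ((d + o) + (4 - 1*(-4))) = -8 + ((d + o) + (4 + 4)) = -8 + ((d + o) + 8) = -8 + (8 + d + o) = d + o)
-101*(5 + N(1, -5))*y = -101*(5 + (1 - 5))*2 = -101*(5 - 4)*2 = -101*2 = -202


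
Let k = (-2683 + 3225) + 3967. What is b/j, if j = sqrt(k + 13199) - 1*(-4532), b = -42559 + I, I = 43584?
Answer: 1161325/5130329 - 1025*sqrt(4427)/10260658 ≈ 0.21972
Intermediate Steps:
b = 1025 (b = -42559 + 43584 = 1025)
k = 4509 (k = 542 + 3967 = 4509)
j = 4532 + 2*sqrt(4427) (j = sqrt(4509 + 13199) - 1*(-4532) = sqrt(17708) + 4532 = 2*sqrt(4427) + 4532 = 4532 + 2*sqrt(4427) ≈ 4665.1)
b/j = 1025/(4532 + 2*sqrt(4427))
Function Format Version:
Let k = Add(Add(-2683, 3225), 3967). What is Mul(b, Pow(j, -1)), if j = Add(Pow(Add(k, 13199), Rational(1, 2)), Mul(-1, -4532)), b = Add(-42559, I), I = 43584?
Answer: Add(Rational(1161325, 5130329), Mul(Rational(-1025, 10260658), Pow(4427, Rational(1, 2)))) ≈ 0.21972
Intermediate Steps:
b = 1025 (b = Add(-42559, 43584) = 1025)
k = 4509 (k = Add(542, 3967) = 4509)
j = Add(4532, Mul(2, Pow(4427, Rational(1, 2)))) (j = Add(Pow(Add(4509, 13199), Rational(1, 2)), Mul(-1, -4532)) = Add(Pow(17708, Rational(1, 2)), 4532) = Add(Mul(2, Pow(4427, Rational(1, 2))), 4532) = Add(4532, Mul(2, Pow(4427, Rational(1, 2)))) ≈ 4665.1)
Mul(b, Pow(j, -1)) = Mul(1025, Pow(Add(4532, Mul(2, Pow(4427, Rational(1, 2)))), -1))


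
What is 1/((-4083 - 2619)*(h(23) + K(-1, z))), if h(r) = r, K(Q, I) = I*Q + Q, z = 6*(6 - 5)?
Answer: -1/107232 ≈ -9.3256e-6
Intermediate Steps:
z = 6 (z = 6*1 = 6)
K(Q, I) = Q + I*Q
1/((-4083 - 2619)*(h(23) + K(-1, z))) = 1/((-4083 - 2619)*(23 - (1 + 6))) = 1/(-6702*(23 - 1*7)) = 1/(-6702*(23 - 7)) = 1/(-6702*16) = 1/(-107232) = -1/107232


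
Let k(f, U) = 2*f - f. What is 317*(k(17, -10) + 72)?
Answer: 28213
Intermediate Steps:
k(f, U) = f
317*(k(17, -10) + 72) = 317*(17 + 72) = 317*89 = 28213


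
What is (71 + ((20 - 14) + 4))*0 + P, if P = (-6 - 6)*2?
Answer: -24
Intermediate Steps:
P = -24 (P = -12*2 = -24)
(71 + ((20 - 14) + 4))*0 + P = (71 + ((20 - 14) + 4))*0 - 24 = (71 + (6 + 4))*0 - 24 = (71 + 10)*0 - 24 = 81*0 - 24 = 0 - 24 = -24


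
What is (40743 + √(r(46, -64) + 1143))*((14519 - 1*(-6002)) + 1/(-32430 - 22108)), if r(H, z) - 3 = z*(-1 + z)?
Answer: 45598518382671/54538 + 1119174297*√5306/54538 ≈ 8.3758e+8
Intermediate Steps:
r(H, z) = 3 + z*(-1 + z)
(40743 + √(r(46, -64) + 1143))*((14519 - 1*(-6002)) + 1/(-32430 - 22108)) = (40743 + √((3 + (-64)² - 1*(-64)) + 1143))*((14519 - 1*(-6002)) + 1/(-32430 - 22108)) = (40743 + √((3 + 4096 + 64) + 1143))*((14519 + 6002) + 1/(-54538)) = (40743 + √(4163 + 1143))*(20521 - 1/54538) = (40743 + √5306)*(1119174297/54538) = 45598518382671/54538 + 1119174297*√5306/54538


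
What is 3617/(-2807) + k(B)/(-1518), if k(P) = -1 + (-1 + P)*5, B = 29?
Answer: -5880779/4261026 ≈ -1.3801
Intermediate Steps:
k(P) = -6 + 5*P (k(P) = -1 + (-5 + 5*P) = -6 + 5*P)
3617/(-2807) + k(B)/(-1518) = 3617/(-2807) + (-6 + 5*29)/(-1518) = 3617*(-1/2807) + (-6 + 145)*(-1/1518) = -3617/2807 + 139*(-1/1518) = -3617/2807 - 139/1518 = -5880779/4261026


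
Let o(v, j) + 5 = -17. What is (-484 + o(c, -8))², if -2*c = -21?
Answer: 256036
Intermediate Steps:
c = 21/2 (c = -½*(-21) = 21/2 ≈ 10.500)
o(v, j) = -22 (o(v, j) = -5 - 17 = -22)
(-484 + o(c, -8))² = (-484 - 22)² = (-506)² = 256036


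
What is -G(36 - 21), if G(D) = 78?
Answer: -78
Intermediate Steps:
-G(36 - 21) = -1*78 = -78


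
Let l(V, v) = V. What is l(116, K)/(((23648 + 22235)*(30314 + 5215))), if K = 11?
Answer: 116/1630177107 ≈ 7.1158e-8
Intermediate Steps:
l(116, K)/(((23648 + 22235)*(30314 + 5215))) = 116/(((23648 + 22235)*(30314 + 5215))) = 116/((45883*35529)) = 116/1630177107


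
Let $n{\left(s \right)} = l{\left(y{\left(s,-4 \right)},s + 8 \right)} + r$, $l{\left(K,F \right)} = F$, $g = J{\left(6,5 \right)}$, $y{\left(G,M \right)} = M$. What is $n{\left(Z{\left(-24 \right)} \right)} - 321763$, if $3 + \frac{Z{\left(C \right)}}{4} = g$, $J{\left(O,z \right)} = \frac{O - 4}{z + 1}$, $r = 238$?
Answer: $- \frac{964583}{3} \approx -3.2153 \cdot 10^{5}$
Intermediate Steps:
$J{\left(O,z \right)} = \frac{-4 + O}{1 + z}$
$g = \frac{1}{3}$ ($g = \frac{-4 + 6}{1 + 5} = \frac{1}{6} \cdot 2 = \frac{1}{3} \approx 0.33333$)
$Z{\left(C \right)} = - \frac{32}{3}$ ($Z{\left(C \right)} = -12 + 4 \cdot \frac{1}{3} = -12 + \frac{4}{3} = - \frac{32}{3}$)
$n{\left(s \right)} = 246 + s$ ($n{\left(s \right)} = \left(s + 8\right) + 238 = \left(8 + s\right) + 238 = 246 + s$)
$n{\left(Z{\left(-24 \right)} \right)} - 321763 = \left(246 - \frac{32}{3}\right) - 321763 = \frac{706}{3} - 321763 = - \frac{964583}{3}$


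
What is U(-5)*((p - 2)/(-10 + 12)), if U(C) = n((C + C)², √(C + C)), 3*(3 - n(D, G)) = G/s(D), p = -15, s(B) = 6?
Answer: -51/2 + 17*I*√10/36 ≈ -25.5 + 1.4933*I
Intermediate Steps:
n(D, G) = 3 - G/18 (n(D, G) = 3 - G/(3*6) = 3 - G/18)
U(C) = 3 - √2*√C/18 (U(C) = 3 - √(C + C)/18 = 3 - √2*√C/18)
U(-5)*((p - 2)/(-10 + 12)) = (3 - √2*√(-5)/18)*((-15 - 2)/(-10 + 12)) = (3 - √2*I*√5/18)*(-17/2) = (3 - I*√10/18)*(-17*½) = (3 - I*√10/18)*(-17/2) = -51/2 + 17*I*√10/36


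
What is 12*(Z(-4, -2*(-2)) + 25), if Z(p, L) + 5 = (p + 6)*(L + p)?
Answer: 240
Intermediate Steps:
Z(p, L) = -5 + (6 + p)*(L + p) (Z(p, L) = -5 + (p + 6)*(L + p) = -5 + (6 + p)*(L + p))
12*(Z(-4, -2*(-2)) + 25) = 12*((-5 + (-4)**2 + 6*(-2*(-2)) + 6*(-4) - 2*(-2)*(-4)) + 25) = 12*((-5 + 16 + 6*4 - 24 + 4*(-4)) + 25) = 12*((-5 + 16 + 24 - 24 - 16) + 25) = 12*(-5 + 25) = 12*20 = 240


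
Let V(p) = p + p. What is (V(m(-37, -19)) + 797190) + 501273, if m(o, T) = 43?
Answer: 1298549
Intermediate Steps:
V(p) = 2*p
(V(m(-37, -19)) + 797190) + 501273 = (2*43 + 797190) + 501273 = (86 + 797190) + 501273 = 797276 + 501273 = 1298549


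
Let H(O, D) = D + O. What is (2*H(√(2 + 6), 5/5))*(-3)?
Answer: -6 - 12*√2 ≈ -22.971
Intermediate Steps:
(2*H(√(2 + 6), 5/5))*(-3) = (2*(5/5 + √(2 + 6)))*(-3) = (2*(5*(⅕) + √8))*(-3) = (2*(1 + 2*√2))*(-3) = (2 + 4*√2)*(-3) = -6 - 12*√2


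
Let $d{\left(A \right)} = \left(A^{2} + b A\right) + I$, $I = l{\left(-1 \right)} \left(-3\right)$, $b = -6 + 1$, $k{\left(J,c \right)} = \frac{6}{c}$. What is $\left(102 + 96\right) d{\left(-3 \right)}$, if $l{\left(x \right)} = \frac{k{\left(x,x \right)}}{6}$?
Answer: $5346$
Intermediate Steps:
$l{\left(x \right)} = \frac{1}{x}$ ($l{\left(x \right)} = \frac{6 \frac{1}{x}}{6} = \frac{6}{x} \frac{1}{6} = \frac{1}{x}$)
$b = -5$
$I = 3$ ($I = \frac{1}{-1} \left(-3\right) = \left(-1\right) \left(-3\right) = 3$)
$d{\left(A \right)} = 3 + A^{2} - 5 A$ ($d{\left(A \right)} = \left(A^{2} - 5 A\right) + 3 = 3 + A^{2} - 5 A$)
$\left(102 + 96\right) d{\left(-3 \right)} = \left(102 + 96\right) \left(3 + \left(-3\right)^{2} - -15\right) = 198 \left(3 + 9 + 15\right) = 198 \cdot 27 = 5346$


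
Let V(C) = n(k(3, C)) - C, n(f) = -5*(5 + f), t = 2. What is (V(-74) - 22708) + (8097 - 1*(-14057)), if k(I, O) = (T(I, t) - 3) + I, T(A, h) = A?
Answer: -520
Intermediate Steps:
k(I, O) = -3 + 2*I (k(I, O) = (I - 3) + I = (-3 + I) + I = -3 + 2*I)
n(f) = -25 - 5*f
V(C) = -40 - C (V(C) = (-25 - 5*(-3 + 2*3)) - C = (-25 - 5*(-3 + 6)) - C = (-25 - 5*3) - C = (-25 - 15) - C = -40 - C)
(V(-74) - 22708) + (8097 - 1*(-14057)) = ((-40 - 1*(-74)) - 22708) + (8097 - 1*(-14057)) = ((-40 + 74) - 22708) + (8097 + 14057) = (34 - 22708) + 22154 = -22674 + 22154 = -520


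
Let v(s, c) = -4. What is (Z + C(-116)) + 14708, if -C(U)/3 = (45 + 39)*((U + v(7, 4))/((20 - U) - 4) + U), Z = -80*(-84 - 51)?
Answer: 604660/11 ≈ 54969.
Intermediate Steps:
Z = 10800 (Z = -80*(-135) = 10800)
C(U) = -252*U - 252*(-4 + U)/(16 - U) (C(U) = -3*(45 + 39)*((U - 4)/((20 - U) - 4) + U) = -252*((-4 + U)/(16 - U) + U) = -252*(U + (-4 + U)/(16 - U)) = -3*(84*U + 84*(-4 + U)/(16 - U)) = -252*U - 252*(-4 + U)/(16 - U))
(Z + C(-116)) + 14708 = (10800 + 252*(-4 - 1*(-116)² + 17*(-116))/(-16 - 116)) + 14708 = (10800 + 252*(-4 - 1*13456 - 1972)/(-132)) + 14708 = (10800 + 252*(-1/132)*(-4 - 13456 - 1972)) + 14708 = (10800 + 252*(-1/132)*(-15432)) + 14708 = (10800 + 324072/11) + 14708 = 442872/11 + 14708 = 604660/11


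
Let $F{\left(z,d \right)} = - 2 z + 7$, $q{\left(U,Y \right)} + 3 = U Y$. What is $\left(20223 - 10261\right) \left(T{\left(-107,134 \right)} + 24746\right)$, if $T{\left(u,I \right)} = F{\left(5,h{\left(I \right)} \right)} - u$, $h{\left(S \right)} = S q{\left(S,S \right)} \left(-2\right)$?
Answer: $247555700$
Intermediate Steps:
$q{\left(U,Y \right)} = -3 + U Y$
$h{\left(S \right)} = - 2 S \left(-3 + S^{2}\right)$ ($h{\left(S \right)} = S \left(-3 + S S\right) \left(-2\right) = S \left(-3 + S^{2}\right) \left(-2\right) = - 2 S \left(-3 + S^{2}\right)$)
$F{\left(z,d \right)} = 7 - 2 z$
$T{\left(u,I \right)} = -3 - u$ ($T{\left(u,I \right)} = \left(7 - 10\right) - u = -3 - u$)
$\left(20223 - 10261\right) \left(T{\left(-107,134 \right)} + 24746\right) = \left(20223 - 10261\right) \left(\left(-3 - -107\right) + 24746\right) = 9962 \left(\left(-3 + 107\right) + 24746\right) = 9962 \left(104 + 24746\right) = 9962 \cdot 24850 = 247555700$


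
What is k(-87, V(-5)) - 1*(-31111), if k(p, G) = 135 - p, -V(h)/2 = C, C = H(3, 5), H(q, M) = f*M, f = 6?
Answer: 31333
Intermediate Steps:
H(q, M) = 6*M
C = 30 (C = 6*5 = 30)
V(h) = -60 (V(h) = -2*30 = -60)
k(-87, V(-5)) - 1*(-31111) = (135 - 1*(-87)) - 1*(-31111) = (135 + 87) + 31111 = 222 + 31111 = 31333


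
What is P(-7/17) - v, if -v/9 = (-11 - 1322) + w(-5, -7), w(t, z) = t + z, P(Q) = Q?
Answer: -205792/17 ≈ -12105.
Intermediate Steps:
v = 12105 (v = -9*((-11 - 1322) + (-5 - 7)) = -9*(-1333 - 12) = -9*(-1345) = 12105)
P(-7/17) - v = -7/17 - 1*12105 = -7*1/17 - 12105 = -7/17 - 12105 = -205792/17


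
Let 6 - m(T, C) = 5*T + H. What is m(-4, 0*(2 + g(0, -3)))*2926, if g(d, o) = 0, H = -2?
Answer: 81928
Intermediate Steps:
m(T, C) = 8 - 5*T (m(T, C) = 6 - (5*T - 2) = 6 - (-2 + 5*T) = 6 + (2 - 5*T) = 8 - 5*T)
m(-4, 0*(2 + g(0, -3)))*2926 = (8 - 5*(-4))*2926 = (8 + 20)*2926 = 28*2926 = 81928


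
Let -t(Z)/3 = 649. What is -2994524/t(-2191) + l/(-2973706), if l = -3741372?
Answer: 4456059218614/2894902791 ≈ 1539.3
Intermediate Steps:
t(Z) = -1947 (t(Z) = -3*649 = -1947)
-2994524/t(-2191) + l/(-2973706) = -2994524/(-1947) - 3741372/(-2973706) = -2994524*(-1/1947) - 3741372*(-1/2973706) = 2994524/1947 + 1870686/1486853 = 4456059218614/2894902791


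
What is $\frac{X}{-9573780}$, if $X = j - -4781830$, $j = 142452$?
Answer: $- \frac{2462141}{4786890} \approx -0.51435$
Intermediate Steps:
$X = 4924282$ ($X = 142452 - -4781830 = 142452 + 4781830 = 4924282$)
$\frac{X}{-9573780} = \frac{4924282}{-9573780} = 4924282 \left(- \frac{1}{9573780}\right) = - \frac{2462141}{4786890}$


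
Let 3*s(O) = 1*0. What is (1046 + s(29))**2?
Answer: 1094116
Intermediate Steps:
s(O) = 0 (s(O) = (1*0)/3 = (1/3)*0 = 0)
(1046 + s(29))**2 = (1046 + 0)**2 = 1046**2 = 1094116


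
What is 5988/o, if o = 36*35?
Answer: 499/105 ≈ 4.7524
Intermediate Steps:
o = 1260
5988/o = 5988/1260 = 5988*(1/1260) = 499/105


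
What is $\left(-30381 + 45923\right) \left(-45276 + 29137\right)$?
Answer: $-250832338$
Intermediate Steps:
$\left(-30381 + 45923\right) \left(-45276 + 29137\right) = 15542 \left(-16139\right) = -250832338$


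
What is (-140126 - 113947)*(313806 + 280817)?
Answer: -151077649479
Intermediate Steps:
(-140126 - 113947)*(313806 + 280817) = -254073*594623 = -151077649479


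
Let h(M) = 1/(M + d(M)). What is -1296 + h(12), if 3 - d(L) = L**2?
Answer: -167185/129 ≈ -1296.0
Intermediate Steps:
d(L) = 3 - L**2
h(M) = 1/(3 + M - M**2) (h(M) = 1/(M + (3 - M**2)) = 1/(3 + M - M**2))
-1296 + h(12) = -1296 + 1/(3 + 12 - 1*12**2) = -1296 + 1/(3 + 12 - 1*144) = -1296 + 1/(3 + 12 - 144) = -1296 + 1/(-129) = -1296 - 1/129 = -167185/129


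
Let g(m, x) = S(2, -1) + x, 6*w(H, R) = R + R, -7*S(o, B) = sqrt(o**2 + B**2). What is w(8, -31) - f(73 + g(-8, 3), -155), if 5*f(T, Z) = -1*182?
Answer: 391/15 ≈ 26.067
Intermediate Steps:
S(o, B) = -sqrt(B**2 + o**2)/7 (S(o, B) = -sqrt(o**2 + B**2)/7 = -sqrt(B**2 + o**2)/7)
w(H, R) = R/3 (w(H, R) = (R + R)/6 = (2*R)/6 = R/3)
g(m, x) = x - sqrt(5)/7 (g(m, x) = -sqrt((-1)**2 + 2**2)/7 + x = -sqrt(1 + 4)/7 + x = -sqrt(5)/7 + x = x - sqrt(5)/7)
f(T, Z) = -182/5 (f(T, Z) = (-1*182)/5 = (1/5)*(-182) = -182/5)
w(8, -31) - f(73 + g(-8, 3), -155) = (1/3)*(-31) - 1*(-182/5) = -31/3 + 182/5 = 391/15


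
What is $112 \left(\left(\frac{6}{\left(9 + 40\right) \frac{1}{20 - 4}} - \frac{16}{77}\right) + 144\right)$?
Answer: $\frac{1256960}{77} \approx 16324.0$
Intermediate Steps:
$112 \left(\left(\frac{6}{\left(9 + 40\right) \frac{1}{20 - 4}} - \frac{16}{77}\right) + 144\right) = 112 \left(\left(\frac{6}{49 \cdot \frac{1}{16}} - \frac{16}{77}\right) + 144\right) = 112 \left(\left(\frac{6}{\frac{49}{16}} - \frac{16}{77}\right) + 144\right) = 112 \left(\left(6 \cdot \frac{16}{49} - \frac{16}{77}\right) + 144\right) = 112 \left(\left(\frac{96}{49} - \frac{16}{77}\right) + 144\right) = 112 \left(\frac{944}{539} + 144\right) = 112 \cdot \frac{78560}{539} = \frac{1256960}{77}$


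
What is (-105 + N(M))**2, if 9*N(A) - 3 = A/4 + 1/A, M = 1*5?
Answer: 353853721/32400 ≈ 10921.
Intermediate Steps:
M = 5
N(A) = 1/3 + 1/(9*A) + A/36 (N(A) = 1/3 + (A/4 + 1/A)/9 = 1/3 + (1/A + A/4)/9 = 1/3 + (1/(9*A) + A/36) = 1/3 + 1/(9*A) + A/36)
(-105 + N(M))**2 = (-105 + (1/36)*(4 + 5*(12 + 5))/5)**2 = (-105 + (1/36)*(1/5)*(4 + 5*17))**2 = (-105 + (1/36)*(1/5)*(4 + 85))**2 = (-105 + (1/36)*(1/5)*89)**2 = (-105 + 89/180)**2 = (-18811/180)**2 = 353853721/32400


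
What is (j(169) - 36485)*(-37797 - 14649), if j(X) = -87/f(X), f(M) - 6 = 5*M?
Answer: 1628386518612/851 ≈ 1.9135e+9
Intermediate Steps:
f(M) = 6 + 5*M
j(X) = -87/(6 + 5*X)
(j(169) - 36485)*(-37797 - 14649) = (-87/(6 + 5*169) - 36485)*(-37797 - 14649) = (-87/(6 + 845) - 36485)*(-52446) = (-87/851 - 36485)*(-52446) = -31048822/851*(-52446) = 1628386518612/851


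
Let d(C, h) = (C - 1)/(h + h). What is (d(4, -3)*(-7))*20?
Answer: 70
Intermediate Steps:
d(C, h) = (-1 + C)/(2*h) (d(C, h) = (-1 + C)/((2*h)) = (-1 + C)*(1/(2*h)) = (-1 + C)/(2*h))
(d(4, -3)*(-7))*20 = (((½)*(-1 + 4)/(-3))*(-7))*20 = (((½)*(-⅓)*3)*(-7))*20 = -½*(-7)*20 = (7/2)*20 = 70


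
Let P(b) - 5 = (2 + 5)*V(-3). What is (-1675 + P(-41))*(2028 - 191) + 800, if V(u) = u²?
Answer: -2951259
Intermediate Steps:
P(b) = 68 (P(b) = 5 + (2 + 5)*(-3)² = 5 + 7*9 = 5 + 63 = 68)
(-1675 + P(-41))*(2028 - 191) + 800 = (-1675 + 68)*(2028 - 191) + 800 = -1607*1837 + 800 = -2952059 + 800 = -2951259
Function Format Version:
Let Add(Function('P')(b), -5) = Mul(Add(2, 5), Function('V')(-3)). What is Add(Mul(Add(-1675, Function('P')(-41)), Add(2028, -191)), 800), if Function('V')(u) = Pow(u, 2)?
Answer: -2951259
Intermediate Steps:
Function('P')(b) = 68 (Function('P')(b) = Add(5, Mul(Add(2, 5), Pow(-3, 2))) = Add(5, Mul(7, 9)) = Add(5, 63) = 68)
Add(Mul(Add(-1675, Function('P')(-41)), Add(2028, -191)), 800) = Add(Mul(Add(-1675, 68), Add(2028, -191)), 800) = Add(Mul(-1607, 1837), 800) = Add(-2952059, 800) = -2951259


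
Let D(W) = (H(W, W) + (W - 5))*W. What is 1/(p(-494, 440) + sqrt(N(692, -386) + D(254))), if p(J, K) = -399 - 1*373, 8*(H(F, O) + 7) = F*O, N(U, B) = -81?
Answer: 386/756893 + sqrt(2109770)/1513786 ≈ 0.0014695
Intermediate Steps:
H(F, O) = -7 + F*O/8 (H(F, O) = -7 + (F*O)/8 = -7 + F*O/8)
p(J, K) = -772 (p(J, K) = -399 - 373 = -772)
D(W) = W*(-12 + W + W**2/8) (D(W) = ((-7 + W*W/8) + (W - 5))*W = ((-7 + W**2/8) + (-5 + W))*W = (-12 + W + W**2/8)*W = W*(-12 + W + W**2/8))
1/(p(-494, 440) + sqrt(N(692, -386) + D(254))) = 1/(-772 + sqrt(-81 + (1/8)*254*(-96 + 254**2 + 8*254))) = 1/(-772 + sqrt(-81 + (1/8)*254*(-96 + 64516 + 2032))) = 1/(-772 + sqrt(-81 + (1/8)*254*66452)) = 1/(-772 + sqrt(-81 + 2109851)) = 1/(-772 + sqrt(2109770))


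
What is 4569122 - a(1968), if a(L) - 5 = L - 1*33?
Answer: 4567182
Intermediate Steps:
a(L) = -28 + L (a(L) = 5 + (L - 1*33) = 5 + (L - 33) = 5 + (-33 + L) = -28 + L)
4569122 - a(1968) = 4569122 - (-28 + 1968) = 4569122 - 1*1940 = 4569122 - 1940 = 4567182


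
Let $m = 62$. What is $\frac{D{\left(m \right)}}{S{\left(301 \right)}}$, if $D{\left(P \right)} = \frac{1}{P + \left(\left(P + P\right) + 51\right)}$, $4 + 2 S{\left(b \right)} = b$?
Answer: $\frac{2}{70389} \approx 2.8414 \cdot 10^{-5}$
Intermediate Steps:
$S{\left(b \right)} = -2 + \frac{b}{2}$
$D{\left(P \right)} = \frac{1}{51 + 3 P}$ ($D{\left(P \right)} = \frac{1}{P + \left(2 P + 51\right)} = \frac{1}{P + \left(51 + 2 P\right)} = \frac{1}{51 + 3 P}$)
$\frac{D{\left(m \right)}}{S{\left(301 \right)}} = \frac{\frac{1}{3} \frac{1}{17 + 62}}{-2 + \frac{1}{2} \cdot 301} = \frac{\frac{1}{3} \cdot \frac{1}{79}}{-2 + \frac{301}{2}} = \frac{\frac{1}{3} \cdot \frac{1}{79}}{\frac{297}{2}} = \frac{1}{237} \cdot \frac{2}{297} = \frac{2}{70389}$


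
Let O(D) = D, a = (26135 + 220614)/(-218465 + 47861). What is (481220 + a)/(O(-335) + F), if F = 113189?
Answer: 82097810131/19253343816 ≈ 4.2641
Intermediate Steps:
a = -246749/170604 (a = 246749/(-170604) = 246749*(-1/170604) = -246749/170604 ≈ -1.4463)
(481220 + a)/(O(-335) + F) = (481220 - 246749/170604)/(-335 + 113189) = (82097810131/170604)/112854 = (82097810131/170604)*(1/112854) = 82097810131/19253343816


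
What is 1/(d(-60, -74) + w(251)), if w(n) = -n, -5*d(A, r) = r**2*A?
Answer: 1/65461 ≈ 1.5276e-5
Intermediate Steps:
d(A, r) = -A*r**2/5 (d(A, r) = -r**2*A/5 = -A*r**2/5)
1/(d(-60, -74) + w(251)) = 1/(-1/5*(-60)*(-74)**2 - 1*251) = 1/(-1/5*(-60)*5476 - 251) = 1/(65712 - 251) = 1/65461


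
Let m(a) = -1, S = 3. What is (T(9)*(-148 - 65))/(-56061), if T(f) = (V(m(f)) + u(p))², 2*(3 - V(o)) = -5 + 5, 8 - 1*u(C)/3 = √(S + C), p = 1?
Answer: 10437/6229 ≈ 1.6756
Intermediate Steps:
u(C) = 24 - 3*√(3 + C)
V(o) = 3 (V(o) = 3 - (-5 + 5)/2 = 3 - ½*0 = 3 + 0 = 3)
T(f) = 441 (T(f) = (3 + (24 - 3*√(3 + 1)))² = (3 + (24 - 3*√4))² = (3 + (24 - 3*2))² = (3 + (24 - 6))² = (3 + 18)² = 21² = 441)
(T(9)*(-148 - 65))/(-56061) = (441*(-148 - 65))/(-56061) = (441*(-213))*(-1/56061) = -93933*(-1/56061) = 10437/6229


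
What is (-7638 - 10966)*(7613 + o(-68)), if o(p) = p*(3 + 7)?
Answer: -128981532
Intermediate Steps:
o(p) = 10*p (o(p) = p*10 = 10*p)
(-7638 - 10966)*(7613 + o(-68)) = (-7638 - 10966)*(7613 + 10*(-68)) = -18604*(7613 - 680) = -18604*6933 = -128981532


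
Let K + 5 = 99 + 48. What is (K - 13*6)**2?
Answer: 4096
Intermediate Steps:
K = 142 (K = -5 + (99 + 48) = -5 + 147 = 142)
(K - 13*6)**2 = (142 - 13*6)**2 = (142 - 78)**2 = 64**2 = 4096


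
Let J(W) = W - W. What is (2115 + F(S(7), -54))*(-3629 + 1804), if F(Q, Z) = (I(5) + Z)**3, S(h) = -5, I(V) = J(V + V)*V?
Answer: 283511925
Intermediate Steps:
J(W) = 0
I(V) = 0 (I(V) = 0*V = 0)
F(Q, Z) = Z**3 (F(Q, Z) = (0 + Z)**3 = Z**3)
(2115 + F(S(7), -54))*(-3629 + 1804) = (2115 + (-54)**3)*(-3629 + 1804) = (2115 - 157464)*(-1825) = -155349*(-1825) = 283511925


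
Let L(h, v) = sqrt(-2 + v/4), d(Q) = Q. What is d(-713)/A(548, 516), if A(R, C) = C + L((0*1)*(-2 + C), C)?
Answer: -367908/266129 + 713*sqrt(127)/266129 ≈ -1.3522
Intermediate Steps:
L(h, v) = sqrt(-2 + v/4) (L(h, v) = sqrt(-2 + v*(1/4)) = sqrt(-2 + v/4))
A(R, C) = C + sqrt(-8 + C)/2
d(-713)/A(548, 516) = -713/(516 + sqrt(-8 + 516)/2) = -713/(516 + sqrt(508)/2) = -713/(516 + (2*sqrt(127))/2) = -713/(516 + sqrt(127))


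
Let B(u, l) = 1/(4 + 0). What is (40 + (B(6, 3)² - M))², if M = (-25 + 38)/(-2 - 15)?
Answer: 123321025/73984 ≈ 1666.9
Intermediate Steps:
B(u, l) = ¼ (B(u, l) = 1/4 = ¼)
M = -13/17 (M = 13/(-17) = 13*(-1/17) = -13/17 ≈ -0.76471)
(40 + (B(6, 3)² - M))² = (40 + ((¼)² - 1*(-13/17)))² = (40 + (1/16 + 13/17))² = (40 + 225/272)² = (11105/272)² = 123321025/73984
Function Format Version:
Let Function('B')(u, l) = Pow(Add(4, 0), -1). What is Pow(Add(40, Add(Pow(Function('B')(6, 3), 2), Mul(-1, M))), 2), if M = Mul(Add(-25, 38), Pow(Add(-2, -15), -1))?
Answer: Rational(123321025, 73984) ≈ 1666.9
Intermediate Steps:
Function('B')(u, l) = Rational(1, 4) (Function('B')(u, l) = Pow(4, -1) = Rational(1, 4))
M = Rational(-13, 17) (M = Mul(13, Pow(-17, -1)) = Mul(13, Rational(-1, 17)) = Rational(-13, 17) ≈ -0.76471)
Pow(Add(40, Add(Pow(Function('B')(6, 3), 2), Mul(-1, M))), 2) = Pow(Add(40, Add(Pow(Rational(1, 4), 2), Mul(-1, Rational(-13, 17)))), 2) = Pow(Add(40, Add(Rational(1, 16), Rational(13, 17))), 2) = Pow(Add(40, Rational(225, 272)), 2) = Pow(Rational(11105, 272), 2) = Rational(123321025, 73984)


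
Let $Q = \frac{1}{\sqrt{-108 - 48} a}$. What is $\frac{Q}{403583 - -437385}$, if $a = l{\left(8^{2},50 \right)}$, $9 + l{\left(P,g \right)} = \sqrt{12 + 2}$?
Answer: $\frac{i \sqrt{546}}{4394898768} + \frac{3 i \sqrt{39}}{1464966256} \approx 1.8105 \cdot 10^{-8} i$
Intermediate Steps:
$l{\left(P,g \right)} = -9 + \sqrt{14}$ ($l{\left(P,g \right)} = -9 + \sqrt{12 + 2} = -9 + \sqrt{14}$)
$a = -9 + \sqrt{14} \approx -5.2583$
$Q = - \frac{i \sqrt{39}}{78 \left(-9 + \sqrt{14}\right)}$ ($Q = \frac{1}{\sqrt{-108 - 48} \left(-9 + \sqrt{14}\right)} = \frac{1}{\sqrt{-156} \left(-9 + \sqrt{14}\right)} = \frac{1}{2 i \sqrt{39} \left(-9 + \sqrt{14}\right)} = - \frac{i \sqrt{39}}{78 \left(-9 + \sqrt{14}\right)} \approx 0.015226 i$)
$\frac{Q}{403583 - -437385} = \frac{\frac{i \sqrt{546}}{5226} + \frac{3 i \sqrt{39}}{1742}}{403583 - -437385} = \frac{\frac{i \sqrt{546}}{5226} + \frac{3 i \sqrt{39}}{1742}}{403583 + 437385} = \frac{\frac{i \sqrt{546}}{5226} + \frac{3 i \sqrt{39}}{1742}}{840968} = \left(\frac{i \sqrt{546}}{5226} + \frac{3 i \sqrt{39}}{1742}\right) \frac{1}{840968} = \frac{i \sqrt{546}}{4394898768} + \frac{3 i \sqrt{39}}{1464966256}$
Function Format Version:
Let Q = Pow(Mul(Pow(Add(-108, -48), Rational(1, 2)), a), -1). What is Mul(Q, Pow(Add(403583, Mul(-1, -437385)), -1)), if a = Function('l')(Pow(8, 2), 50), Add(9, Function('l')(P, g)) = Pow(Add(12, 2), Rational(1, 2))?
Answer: Add(Mul(Rational(1, 4394898768), I, Pow(546, Rational(1, 2))), Mul(Rational(3, 1464966256), I, Pow(39, Rational(1, 2)))) ≈ Mul(1.8105e-8, I)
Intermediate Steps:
Function('l')(P, g) = Add(-9, Pow(14, Rational(1, 2))) (Function('l')(P, g) = Add(-9, Pow(Add(12, 2), Rational(1, 2))) = Add(-9, Pow(14, Rational(1, 2))))
a = Add(-9, Pow(14, Rational(1, 2))) ≈ -5.2583
Q = Mul(Rational(-1, 78), I, Pow(39, Rational(1, 2)), Pow(Add(-9, Pow(14, Rational(1, 2))), -1)) (Q = Pow(Mul(Pow(Add(-108, -48), Rational(1, 2)), Add(-9, Pow(14, Rational(1, 2)))), -1) = Pow(Mul(Pow(-156, Rational(1, 2)), Add(-9, Pow(14, Rational(1, 2)))), -1) = Pow(Mul(Mul(2, I, Pow(39, Rational(1, 2))), Add(-9, Pow(14, Rational(1, 2)))), -1) = Pow(Mul(2, I, Pow(39, Rational(1, 2)), Add(-9, Pow(14, Rational(1, 2)))), -1) = Mul(Rational(-1, 78), I, Pow(39, Rational(1, 2)), Pow(Add(-9, Pow(14, Rational(1, 2))), -1)) ≈ Mul(0.015226, I))
Mul(Q, Pow(Add(403583, Mul(-1, -437385)), -1)) = Mul(Add(Mul(Rational(1, 5226), I, Pow(546, Rational(1, 2))), Mul(Rational(3, 1742), I, Pow(39, Rational(1, 2)))), Pow(Add(403583, Mul(-1, -437385)), -1)) = Mul(Add(Mul(Rational(1, 5226), I, Pow(546, Rational(1, 2))), Mul(Rational(3, 1742), I, Pow(39, Rational(1, 2)))), Pow(Add(403583, 437385), -1)) = Mul(Add(Mul(Rational(1, 5226), I, Pow(546, Rational(1, 2))), Mul(Rational(3, 1742), I, Pow(39, Rational(1, 2)))), Pow(840968, -1)) = Mul(Add(Mul(Rational(1, 5226), I, Pow(546, Rational(1, 2))), Mul(Rational(3, 1742), I, Pow(39, Rational(1, 2)))), Rational(1, 840968)) = Add(Mul(Rational(1, 4394898768), I, Pow(546, Rational(1, 2))), Mul(Rational(3, 1464966256), I, Pow(39, Rational(1, 2))))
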